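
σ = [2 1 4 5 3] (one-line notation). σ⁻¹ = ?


To find σ⁻¹, swap domain and range:
σ(1) = 2 → σ⁻¹(2) = 1
σ(2) = 1 → σ⁻¹(1) = 2
σ(3) = 4 → σ⁻¹(4) = 3
σ(4) = 5 → σ⁻¹(5) = 4
σ(5) = 3 → σ⁻¹(3) = 5

σ⁻¹ = [2 1 5 3 4]


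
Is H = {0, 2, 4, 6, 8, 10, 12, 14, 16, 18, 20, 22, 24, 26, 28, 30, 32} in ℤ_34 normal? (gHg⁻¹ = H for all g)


H = {0, 2, 4, 6, 8, 10, 12, 14, 16, 18, 20, 22, 24, 26, 28, 30, 32} in ℤ_34
ℤ_34 is abelian; every subgroup of an abelian group is normal

Yes, normal subgroup


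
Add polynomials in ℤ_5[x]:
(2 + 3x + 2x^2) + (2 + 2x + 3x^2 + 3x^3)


Add coefficients mod 5:
x^0: 2 + 2 = 4 (mod 5)
x^1: 3 + 2 = 0 (mod 5)
x^2: 2 + 3 = 0 (mod 5)
x^3: 0 + 3 = 3 (mod 5)
Result: 4 + 3x^3

f + g = 4 + 3x^3


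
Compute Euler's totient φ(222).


Factor n: 222 = 2 × 3 × 37
φ(n) = n · ∏(1 - 1/p) over distinct primes p | n
φ(222) = 222 · (1 - 1/2) · (1 - 1/3) · (1 - 1/37) = 72

φ(222) = 72


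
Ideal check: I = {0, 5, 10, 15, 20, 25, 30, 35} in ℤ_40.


Check ideal conditions for I = {0, 5, 10, 15, 20, 25, 30, 35} in ℤ_40:
(1) I is an additive subgroup? Yes
(2) For r ∈ ℤ_40 and a ∈ I: r·a ∈ I? Yes

Yes, I is an ideal of ℤ_40


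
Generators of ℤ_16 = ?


g generates ℤ_n iff gcd(g,n) = 1
Checking each g ∈ {1,...,15}:
gcd(1,16) = 1
gcd(2,16) = 2
gcd(3,16) = 1
gcd(4,16) = 4
gcd(5,16) = 1
gcd(6,16) = 2
gcd(7,16) = 1
gcd(8,16) = 8
gcd(9,16) = 1
gcd(10,16) = 2
gcd(11,16) = 1
gcd(12,16) = 4
gcd(13,16) = 1
gcd(14,16) = 2
gcd(15,16) = 1
Generators: {1, 3, 5, 7, 9, 11, 13, 15}
Number of generators = φ(16) = 8

Generators of ℤ_16 = {1, 3, 5, 7, 9, 11, 13, 15}


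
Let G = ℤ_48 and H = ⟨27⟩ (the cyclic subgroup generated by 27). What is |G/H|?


|⟨27⟩| = n / gcd(27, 48) = 48 / 3 = 16
H is normal (ℤ_48 is abelian).
|G/H| = |G| / |H| = 48 / 16 = 3

|G/H| = 3


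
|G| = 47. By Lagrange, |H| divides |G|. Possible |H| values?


Lagrange's theorem: |H| divides |G|
|G| = 47
Divisors of 47: 1, 47

Possible subgroup orders: {1, 47}


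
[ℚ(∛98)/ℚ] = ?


∛98 has minimal polynomial x³ - 98 (irreducible over ℚ since 98 is not a perfect cube)

[ℚ(∛98)/ℚ] = 3


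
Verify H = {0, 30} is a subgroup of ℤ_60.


Subgroup test for H = {0, 30} in (ℤ_60, +):
(1) 0 ∈ H? Yes
(2) Closure: for all a,b ∈ H, (a+b) mod 60 ∈ H? Yes
(3) Inverses: for all a ∈ H, -a mod 60 ∈ H? Yes

Yes, H is a subgroup of ℤ_60


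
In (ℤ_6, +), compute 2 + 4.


Operation: addition mod 6
2 + 4 = (a + b) mod 6 with a = 2, b = 4

2 + 4 = 0


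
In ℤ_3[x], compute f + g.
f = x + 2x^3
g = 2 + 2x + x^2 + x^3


Add coefficients mod 3:
x^0: 0 + 2 = 2 (mod 3)
x^1: 1 + 2 = 0 (mod 3)
x^2: 0 + 1 = 1 (mod 3)
x^3: 2 + 1 = 0 (mod 3)
Result: 2 + x^2

f + g = 2 + x^2


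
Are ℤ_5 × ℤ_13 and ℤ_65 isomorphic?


Comparing ℤ_5 × ℤ_13 and ℤ_65:
gcd(5,13) = 1, so ℤ_5 × ℤ_13 ≅ ℤ_65 (CRT)

Yes, ℤ_5 × ℤ_13 ≅ ℤ_65


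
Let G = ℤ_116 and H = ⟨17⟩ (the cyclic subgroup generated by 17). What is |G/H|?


|⟨17⟩| = n / gcd(17, 116) = 116 / 1 = 116
H is normal (ℤ_116 is abelian).
|G/H| = |G| / |H| = 116 / 116 = 1

|G/H| = 1


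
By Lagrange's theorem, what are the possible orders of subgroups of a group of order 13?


Lagrange's theorem: |H| divides |G|
|G| = 13
Divisors of 13: 1, 13

Possible subgroup orders: {1, 13}


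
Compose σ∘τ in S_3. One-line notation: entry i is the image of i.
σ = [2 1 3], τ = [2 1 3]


σ∘τ: apply τ first, then σ
1 →τ 2 →σ 1
2 →τ 1 →σ 2
3 →τ 3 →σ 3

σ∘τ = [1 2 3]


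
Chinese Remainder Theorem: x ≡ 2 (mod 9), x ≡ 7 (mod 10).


m₁ = 9, m₂ = 10, gcd = 1, so CRT applies. M = m₁·m₂ = 90
Let M₁ = M/m₁ = 10, M₂ = M/m₂ = 9
Find y₁ ≡ M₁⁻¹ (mod m₁): 10⁻¹ ≡ 1 (mod 9)
Find y₂ ≡ M₂⁻¹ (mod m₂): 9⁻¹ ≡ 9 (mod 10)
x = a₁·M₁·y₁ + a₂·M₂·y₂ = 2·10·1 + 7·9·9 = 587
Reduce mod 90: x ≡ 47
Check: 47 mod 9 = 2 ✓, 47 mod 10 = 7 ✓

x ≡ 47 (mod 90)


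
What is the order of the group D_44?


|D_n| = 2n (n rotations and n reflections)
|D_44| = 2×44 = 88

|D_44| = 88


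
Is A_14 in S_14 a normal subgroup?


H = A_14 in S_14
A_14 has index 2 in S_14, and every subgroup of index 2 is normal

Yes, normal subgroup


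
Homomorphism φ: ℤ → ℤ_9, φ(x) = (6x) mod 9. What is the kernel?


Kernel = preimage of identity
ker(φ) = {x ∈ ℤ : 6x ≡ 0 (mod 9)}. gcd(6,9) = 3, so 6x ≡ 0 (mod 9) ⟺ x ≡ 0 (mod 9/3 = 3). Hence ker(φ) = 3ℤ

ker(φ) = 3ℤ


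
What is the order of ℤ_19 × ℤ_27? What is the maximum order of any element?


|ℤ_19 × ℤ_27| = 19 × 27 = 513
Max element order = lcm(19,27) = 513
Cyclic? Yes (gcd=1)

|ℤ_19×ℤ_27| = 513, max element order = 513


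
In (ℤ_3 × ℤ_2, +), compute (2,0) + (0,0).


Operation: componentwise addition mod (3, 2)
(2,0) + (0,0) = ((a₁+b₁) mod 3, (a₂+b₂) mod 2) with a = (2,0), b = (0,0)

(2,0) + (0,0) = (2,0)


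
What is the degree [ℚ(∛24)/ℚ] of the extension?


∛24 has minimal polynomial x³ - 24 (irreducible over ℚ since 24 is not a perfect cube)

[ℚ(∛24)/ℚ] = 3


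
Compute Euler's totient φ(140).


Factor n: 140 = 2^2 × 5 × 7
φ(n) = n · ∏(1 - 1/p) over distinct primes p | n
φ(140) = 140 · (1 - 1/2) · (1 - 1/5) · (1 - 1/7) = 48

φ(140) = 48


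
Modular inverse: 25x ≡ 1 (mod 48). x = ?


Use the extended Euclidean algorithm to write 1 = 25·s + 48·t; then s mod 48 is the inverse.
Euclidean algorithm:
  25 = 0·48 + 25
  48 = 1·25 + 23
  25 = 1·23 + 2
  23 = 11·2 + 1
  2 = 2·1 + 0
gcd(25,48) = 1
Back-substitution gives: 25·(-23) + 48·(12) = 1
So 25⁻¹ ≡ -23 ≡ 25 (mod 48)
Check: 25 × 25 = 625 ≡ 1 (mod 48) ✓

25⁻¹ ≡ 25 (mod 48)


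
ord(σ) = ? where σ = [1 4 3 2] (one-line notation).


Cycle decomposition: (2 4)
Cycle lengths: 2
Order = lcm(2) = 2

ord(σ) = 2


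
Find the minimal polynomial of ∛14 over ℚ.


∛14 satisfies x³ - 14 = 0, irreducible over ℚ (no rational root; 14 is not a perfect cube)

Minimal polynomial: x³ - 14


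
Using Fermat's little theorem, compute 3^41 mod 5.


Fermat's little theorem: if p is prime and gcd(a,p)=1, then a^(p-1) ≡ 1 (mod p)
p = 5 is prime, gcd(3,5) = 1
Reduce exponent: 41 mod 4 = 1
So 3^41 ≡ 3^1 (mod 5)
3^1 mod 5 = 3

3^41 ≡ 3 (mod 5)


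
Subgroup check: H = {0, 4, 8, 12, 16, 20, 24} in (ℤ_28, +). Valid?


Subgroup test for H = {0, 4, 8, 12, 16, 20, 24} in (ℤ_28, +):
(1) 0 ∈ H? Yes
(2) Closure: for all a,b ∈ H, (a+b) mod 28 ∈ H? Yes
(3) Inverses: for all a ∈ H, -a mod 28 ∈ H? Yes

Yes, H is a subgroup of ℤ_28


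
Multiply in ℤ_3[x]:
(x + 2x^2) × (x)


Expand and collect like terms; reduce coefficients mod 3:
x^0: 0·0 = 0 ≡ 0 (mod 3)
x^1: 0·1 + 1·0 = 0 ≡ 0 (mod 3)
x^2: 1·1 + 2·0 = 1 ≡ 1 (mod 3)
x^3: 2·1 = 2 ≡ 2 (mod 3)
Result: x^2 + 2x^3

f · g = x^2 + 2x^3


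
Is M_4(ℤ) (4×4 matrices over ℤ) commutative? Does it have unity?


Matrix multiplication is non-commutative for n ≥ 2; the identity matrix I is the unity; singular matrices give zero divisors, so not an integral domain
Commutative: No
Integral domain: No
Has unity: Yes

M_4(ℤ) (4×4 matrices over ℤ): Commutative=No, Unity=Yes


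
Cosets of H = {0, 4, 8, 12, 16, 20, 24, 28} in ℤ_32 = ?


H = {0, 4, 8, 12, 16, 20, 24, 28}, |H| = 8
Number of cosets = |G|/|H| = 32/8 = 4
0 + H = {0, 4, 8, 12, 16, 20, 24, 28}
1 + H = {1, 5, 9, 13, 17, 21, 25, 29}
2 + H = {2, 6, 10, 14, 18, 22, 26, 30}
3 + H = {3, 7, 11, 15, 19, 23, 27, 31}

Cosets: 0+H={0,4,8,12,16,20,24,28}; 1+H={1,5,9,13,17,21,25,29}; 2+H={2,6,10,14,18,22,26,30}; 3+H={3,7,11,15,19,23,27,31}


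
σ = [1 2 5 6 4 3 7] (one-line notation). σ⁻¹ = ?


To find σ⁻¹, swap domain and range:
σ(1) = 1 → σ⁻¹(1) = 1
σ(2) = 2 → σ⁻¹(2) = 2
σ(3) = 5 → σ⁻¹(5) = 3
σ(4) = 6 → σ⁻¹(6) = 4
σ(5) = 4 → σ⁻¹(4) = 5
σ(6) = 3 → σ⁻¹(3) = 6
σ(7) = 7 → σ⁻¹(7) = 7

σ⁻¹ = [1 2 6 5 3 4 7]


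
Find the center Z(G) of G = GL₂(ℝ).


Z(G) = {g ∈ G | gx = xg for all x ∈ G}
Only scalar multiples of the identity commute with all invertible matrices

Z(GL₂(ℝ)) = {aI : a ∈ ℝ, a ≠ 0}


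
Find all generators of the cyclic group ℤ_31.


g generates ℤ_n iff gcd(g,n) = 1
Prime factors of 31: 31
Generators are g ∈ {1,...,30} not divisible by any of these primes.
Generators: {1, 2, 3, 4, 5, 6, 7, 8, 9, 10, 11, 12, 13, 14, 15, 16, 17, 18, 19, 20, 21, 22, 23, 24, 25, 26, 27, 28, 29, 30}
Number of generators = φ(31) = 30

Generators of ℤ_31 = {1, 2, 3, 4, 5, 6, 7, 8, 9, 10, 11, 12, 13, 14, 15, 16, 17, 18, 19, 20, 21, 22, 23, 24, 25, 26, 27, 28, 29, 30}


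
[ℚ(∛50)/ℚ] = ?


∛50 has minimal polynomial x³ - 50 (irreducible over ℚ since 50 is not a perfect cube)

[ℚ(∛50)/ℚ] = 3


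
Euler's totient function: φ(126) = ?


Factor n: 126 = 2 × 3^2 × 7
φ(n) = n · ∏(1 - 1/p) over distinct primes p | n
φ(126) = 126 · (1 - 1/2) · (1 - 1/3) · (1 - 1/7) = 36

φ(126) = 36


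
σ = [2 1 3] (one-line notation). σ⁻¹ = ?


To find σ⁻¹, swap domain and range:
σ(1) = 2 → σ⁻¹(2) = 1
σ(2) = 1 → σ⁻¹(1) = 2
σ(3) = 3 → σ⁻¹(3) = 3

σ⁻¹ = [2 1 3]


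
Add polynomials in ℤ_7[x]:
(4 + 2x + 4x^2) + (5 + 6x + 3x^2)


Add coefficients mod 7:
x^0: 4 + 5 = 2 (mod 7)
x^1: 2 + 6 = 1 (mod 7)
x^2: 4 + 3 = 0 (mod 7)
Result: 2 + x

f + g = 2 + x


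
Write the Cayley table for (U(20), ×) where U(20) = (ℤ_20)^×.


Elements: {1, 3, 7, 9, 11, 13, 17, 19}
Operation: multiplication mod 20
Entry (a, b) = (a × b) mod 20

Cayley table:
   |  1 |  3 |  7 |  9 | 11 | 13 | 17 | 19
 1 |  1 |  3 |  7 |  9 | 11 | 13 | 17 | 19
 3 |  3 |  9 |  1 |  7 | 13 | 19 | 11 | 17
 7 |  7 |  1 |  9 |  3 | 17 | 11 | 19 | 13
 9 |  9 |  7 |  3 |  1 | 19 | 17 | 13 | 11
11 | 11 | 13 | 17 | 19 |  1 |  3 |  7 |  9
13 | 13 | 19 | 11 | 17 |  3 |  9 |  1 |  7
17 | 17 | 11 | 19 | 13 |  7 |  1 |  9 |  3
19 | 19 | 17 | 13 | 11 |  9 |  7 |  3 |  1


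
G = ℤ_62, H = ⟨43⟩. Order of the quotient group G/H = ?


|⟨43⟩| = n / gcd(43, 62) = 62 / 1 = 62
H is normal (ℤ_62 is abelian).
|G/H| = |G| / |H| = 62 / 62 = 1

|G/H| = 1


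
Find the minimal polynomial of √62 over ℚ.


√62 satisfies x² - 62 = 0, irreducible over ℚ since 62 is squarefree

Minimal polynomial: x² - 62


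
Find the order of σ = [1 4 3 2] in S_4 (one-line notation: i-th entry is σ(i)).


Cycle decomposition: (2 4)
Cycle lengths: 2
Order = lcm(2) = 2

ord(σ) = 2


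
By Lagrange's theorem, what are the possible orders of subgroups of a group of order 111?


Lagrange's theorem: |H| divides |G|
|G| = 111
Divisors of 111: 1, 3, 37, 111

Possible subgroup orders: {1, 3, 37, 111}


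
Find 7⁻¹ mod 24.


Use the extended Euclidean algorithm to write 1 = 7·s + 24·t; then s mod 24 is the inverse.
Euclidean algorithm:
  7 = 0·24 + 7
  24 = 3·7 + 3
  7 = 2·3 + 1
  3 = 3·1 + 0
gcd(7,24) = 1
Back-substitution gives: 7·(7) + 24·(-2) = 1
So 7⁻¹ ≡ 7 ≡ 7 (mod 24)
Check: 7 × 7 = 49 ≡ 1 (mod 24) ✓

7⁻¹ ≡ 7 (mod 24)


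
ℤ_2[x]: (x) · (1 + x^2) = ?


Expand and collect like terms; reduce coefficients mod 2:
x^0: 0·1 = 0 ≡ 0 (mod 2)
x^1: 0·0 + 1·1 = 1 ≡ 1 (mod 2)
x^2: 0·1 + 1·0 = 0 ≡ 0 (mod 2)
x^3: 1·1 = 1 ≡ 1 (mod 2)
Result: x + x^3

f · g = x + x^3


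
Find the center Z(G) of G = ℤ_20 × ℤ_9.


Z(G) = {g ∈ G | gx = xg for all x ∈ G}
Direct product of abelian groups is abelian, so Z(G) = G

Z(ℤ_20 × ℤ_9) = ℤ_20 × ℤ_9


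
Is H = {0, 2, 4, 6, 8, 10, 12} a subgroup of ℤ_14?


Subgroup test for H = {0, 2, 4, 6, 8, 10, 12} in (ℤ_14, +):
(1) 0 ∈ H? Yes
(2) Closure: for all a,b ∈ H, (a+b) mod 14 ∈ H? Yes
(3) Inverses: for all a ∈ H, -a mod 14 ∈ H? Yes

Yes, H is a subgroup of ℤ_14


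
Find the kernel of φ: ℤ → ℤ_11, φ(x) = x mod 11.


Kernel = preimage of identity
ker(φ) = {x ∈ ℤ : x ≡ 0 (mod 11)} = 11ℤ = {0, ±11, ±22, ...}

ker(φ) = 11ℤ


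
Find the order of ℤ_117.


ℤ_n has n elements.

|ℤ_117| = 117


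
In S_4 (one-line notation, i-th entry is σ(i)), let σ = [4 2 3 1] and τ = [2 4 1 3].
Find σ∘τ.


σ∘τ: apply τ first, then σ
1 →τ 2 →σ 2
2 →τ 4 →σ 1
3 →τ 1 →σ 4
4 →τ 3 →σ 3

σ∘τ = [2 1 4 3]


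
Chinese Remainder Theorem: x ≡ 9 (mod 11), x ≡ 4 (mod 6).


m₁ = 11, m₂ = 6, gcd = 1, so CRT applies. M = m₁·m₂ = 66
Let M₁ = M/m₁ = 6, M₂ = M/m₂ = 11
Find y₁ ≡ M₁⁻¹ (mod m₁): 6⁻¹ ≡ 2 (mod 11)
Find y₂ ≡ M₂⁻¹ (mod m₂): 11⁻¹ ≡ 5 (mod 6)
x = a₁·M₁·y₁ + a₂·M₂·y₂ = 9·6·2 + 4·11·5 = 328
Reduce mod 66: x ≡ 64
Check: 64 mod 11 = 9 ✓, 64 mod 6 = 4 ✓

x ≡ 64 (mod 66)


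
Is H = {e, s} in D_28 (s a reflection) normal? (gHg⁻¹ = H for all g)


H = {e, s} in D_28 (s a reflection)
r·s·r⁻¹ = sr⁻² ≠ s for n ≥ 3, so {e, s} is not closed under conjugation

No, not a normal subgroup


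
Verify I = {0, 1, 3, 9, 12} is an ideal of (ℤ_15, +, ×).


Check ideal conditions for I = {0, 1, 3, 9, 12} in ℤ_15:
(1) I is an additive subgroup? No
(2) For r ∈ ℤ_15 and a ∈ I: r·a ∈ I? No  [counterexample: r=2, a=1, r·a mod 15 = 2 ∉ I]

No, I is not an ideal of ℤ_15


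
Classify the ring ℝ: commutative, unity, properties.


ℝ is a field: commutative, has unity, every nonzero element is a unit (hence an integral domain)
Commutative: Yes
Integral domain: Yes
Has unity: Yes

ℝ: Commutative=Yes, Unity=Yes


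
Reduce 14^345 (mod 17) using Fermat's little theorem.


Fermat's little theorem: if p is prime and gcd(a,p)=1, then a^(p-1) ≡ 1 (mod p)
p = 17 is prime, gcd(14,17) = 1
Reduce exponent: 345 mod 16 = 9
So 14^345 ≡ 14^9 (mod 17)
14^9 mod 17 = 3

14^345 ≡ 3 (mod 17)


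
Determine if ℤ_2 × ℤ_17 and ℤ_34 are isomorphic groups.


Comparing ℤ_2 × ℤ_17 and ℤ_34:
gcd(2,17) = 1, so ℤ_2 × ℤ_17 ≅ ℤ_34 (CRT)

Yes, ℤ_2 × ℤ_17 ≅ ℤ_34


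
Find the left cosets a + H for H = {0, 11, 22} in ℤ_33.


H = {0, 11, 22}, |H| = 3
Number of cosets = |G|/|H| = 33/3 = 11
0 + H = {0, 11, 22}
1 + H = {1, 12, 23}
2 + H = {2, 13, 24}
3 + H = {3, 14, 25}
4 + H = {4, 15, 26}
5 + H = {5, 16, 27}
6 + H = {6, 17, 28}
7 + H = {7, 18, 29}
8 + H = {8, 19, 30}
9 + H = {9, 20, 31}
10 + H = {10, 21, 32}

Cosets: 0+H={0,11,22}; 1+H={1,12,23}; 2+H={2,13,24}; 3+H={3,14,25}; 4+H={4,15,26}; 5+H={5,16,27}; 6+H={6,17,28}; 7+H={7,18,29}; 8+H={8,19,30}; 9+H={9,20,31}; 10+H={10,21,32}


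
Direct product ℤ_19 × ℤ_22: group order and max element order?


|ℤ_19 × ℤ_22| = 19 × 22 = 418
Max element order = lcm(19,22) = 418
Cyclic? Yes (gcd=1)

|ℤ_19×ℤ_22| = 418, max element order = 418


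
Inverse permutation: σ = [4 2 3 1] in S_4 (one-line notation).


To find σ⁻¹, swap domain and range:
σ(1) = 4 → σ⁻¹(4) = 1
σ(2) = 2 → σ⁻¹(2) = 2
σ(3) = 3 → σ⁻¹(3) = 3
σ(4) = 1 → σ⁻¹(1) = 4

σ⁻¹ = [4 2 3 1]


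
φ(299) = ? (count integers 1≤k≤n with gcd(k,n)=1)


Factor n: 299 = 13 × 23
φ(n) = n · ∏(1 - 1/p) over distinct primes p | n
φ(299) = 299 · (1 - 1/13) · (1 - 1/23) = 264

φ(299) = 264


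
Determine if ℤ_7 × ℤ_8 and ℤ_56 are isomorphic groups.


Comparing ℤ_7 × ℤ_8 and ℤ_56:
gcd(7,8) = 1, so ℤ_7 × ℤ_8 ≅ ℤ_56 (CRT)

Yes, ℤ_7 × ℤ_8 ≅ ℤ_56


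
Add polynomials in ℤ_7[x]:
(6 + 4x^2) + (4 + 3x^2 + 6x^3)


Add coefficients mod 7:
x^0: 6 + 4 = 3 (mod 7)
x^1: 0 + 0 = 0 (mod 7)
x^2: 4 + 3 = 0 (mod 7)
x^3: 0 + 6 = 6 (mod 7)
Result: 3 + 6x^3

f + g = 3 + 6x^3


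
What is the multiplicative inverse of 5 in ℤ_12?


Use the extended Euclidean algorithm to write 1 = 5·s + 12·t; then s mod 12 is the inverse.
Euclidean algorithm:
  5 = 0·12 + 5
  12 = 2·5 + 2
  5 = 2·2 + 1
  2 = 2·1 + 0
gcd(5,12) = 1
Back-substitution gives: 5·(5) + 12·(-2) = 1
So 5⁻¹ ≡ 5 ≡ 5 (mod 12)
Check: 5 × 5 = 25 ≡ 1 (mod 12) ✓

5⁻¹ ≡ 5 (mod 12)


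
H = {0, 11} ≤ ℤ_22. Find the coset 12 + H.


12 + H = {12 + h (mod 22) : h ∈ H}
12+0=12, 12+11=1
12 + H = {1, 12} = 1 + H

12 + H = {1, 12}


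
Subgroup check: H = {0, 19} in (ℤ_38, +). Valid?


Subgroup test for H = {0, 19} in (ℤ_38, +):
(1) 0 ∈ H? Yes
(2) Closure: for all a,b ∈ H, (a+b) mod 38 ∈ H? Yes
(3) Inverses: for all a ∈ H, -a mod 38 ∈ H? Yes

Yes, H is a subgroup of ℤ_38


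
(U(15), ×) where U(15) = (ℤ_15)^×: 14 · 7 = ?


Operation: multiplication mod 15
14 · 7 = (a × b) mod 15 with a = 14, b = 7

14 · 7 = 8


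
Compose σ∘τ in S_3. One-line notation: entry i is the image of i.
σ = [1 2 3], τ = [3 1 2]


σ∘τ: apply τ first, then σ
1 →τ 3 →σ 3
2 →τ 1 →σ 1
3 →τ 2 →σ 2

σ∘τ = [3 1 2]


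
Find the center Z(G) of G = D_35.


Z(G) = {g ∈ G | gx = xg for all x ∈ G}
For odd n, Z(D_n) = {e}: no nontrivial rotation commutes with all reflections

Z(D_35) = {e}


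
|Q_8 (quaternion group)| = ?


Q_8 = {±1, ±i, ±j, ±k}
|Q_8| = 8

|Q_8 (quaternion group)| = 8


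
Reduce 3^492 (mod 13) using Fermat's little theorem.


Fermat's little theorem: if p is prime and gcd(a,p)=1, then a^(p-1) ≡ 1 (mod p)
p = 13 is prime, gcd(3,13) = 1
Reduce exponent: 492 mod 12 = 0
So 3^492 ≡ 3^0 (mod 13)
3^0 = 1

3^492 ≡ 1 (mod 13)


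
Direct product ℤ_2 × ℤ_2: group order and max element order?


|ℤ_2 × ℤ_2| = 2 × 2 = 4
Max element order = lcm(2,2) = 2
Cyclic? No (gcd=2)

|ℤ_2×ℤ_2| = 4, max element order = 2


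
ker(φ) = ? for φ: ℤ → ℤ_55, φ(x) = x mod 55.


Kernel = preimage of identity
ker(φ) = {x ∈ ℤ : x ≡ 0 (mod 55)} = 55ℤ = {0, ±55, ±110, ...}

ker(φ) = 55ℤ


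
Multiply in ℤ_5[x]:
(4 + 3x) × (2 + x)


Expand and collect like terms; reduce coefficients mod 5:
x^0: 4·2 = 8 ≡ 3 (mod 5)
x^1: 4·1 + 3·2 = 10 ≡ 0 (mod 5)
x^2: 3·1 = 3 ≡ 3 (mod 5)
Result: 3 + 3x^2

f · g = 3 + 3x^2


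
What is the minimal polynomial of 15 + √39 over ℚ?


Let α = 15 + √39. Then α - 15 = √39, so (α - 15)² = 39, giving α² - 30α + 186 = 0. Degree 2 and α ∉ ℚ, so this is the minimal polynomial.

Minimal polynomial: x² - 30x + 186


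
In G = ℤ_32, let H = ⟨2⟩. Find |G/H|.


|⟨2⟩| = n / gcd(2, 32) = 32 / 2 = 16
H is normal (ℤ_32 is abelian).
|G/H| = |G| / |H| = 32 / 16 = 2

|G/H| = 2


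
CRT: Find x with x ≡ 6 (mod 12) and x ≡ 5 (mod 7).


m₁ = 12, m₂ = 7, gcd = 1, so CRT applies. M = m₁·m₂ = 84
Let M₁ = M/m₁ = 7, M₂ = M/m₂ = 12
Find y₁ ≡ M₁⁻¹ (mod m₁): 7⁻¹ ≡ 7 (mod 12)
Find y₂ ≡ M₂⁻¹ (mod m₂): 12⁻¹ ≡ 3 (mod 7)
x = a₁·M₁·y₁ + a₂·M₂·y₂ = 6·7·7 + 5·12·3 = 474
Reduce mod 84: x ≡ 54
Check: 54 mod 12 = 6 ✓, 54 mod 7 = 5 ✓

x ≡ 54 (mod 84)


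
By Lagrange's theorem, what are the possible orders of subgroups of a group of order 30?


Lagrange's theorem: |H| divides |G|
|G| = 30
Divisors of 30: 1, 2, 3, 5, 6, 10, 15, 30

Possible subgroup orders: {1, 2, 3, 5, 6, 10, 15, 30}


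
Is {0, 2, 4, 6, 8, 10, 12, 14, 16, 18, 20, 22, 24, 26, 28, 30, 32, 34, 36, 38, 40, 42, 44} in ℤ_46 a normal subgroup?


H = {0, 2, 4, 6, 8, 10, 12, 14, 16, 18, 20, 22, 24, 26, 28, 30, 32, 34, 36, 38, 40, 42, 44} in ℤ_46
ℤ_46 is abelian; every subgroup of an abelian group is normal

Yes, normal subgroup


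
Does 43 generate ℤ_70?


g generates ℤ_n iff gcd(g, n) = 1
gcd(43, 70) = 1
Since gcd = 1, 43 is a generator.

Yes, 43 generates ℤ_70


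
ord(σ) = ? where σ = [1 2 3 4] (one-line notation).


Cycle decomposition: identity (all elements fixed)
Order = 1 (identity has order 1)

ord(σ) = 1


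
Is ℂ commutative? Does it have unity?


ℂ is a field: commutative, has unity, every nonzero element is a unit (hence an integral domain)
Commutative: Yes
Integral domain: Yes
Has unity: Yes

ℂ: Commutative=Yes, Unity=Yes


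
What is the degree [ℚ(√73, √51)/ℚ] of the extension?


[ℚ(√73,√51):ℚ] = [ℚ(√73,√51):ℚ(√73)]·[ℚ(√73):ℚ] = 2·2 = 4

[ℚ(√73, √51)/ℚ] = 4


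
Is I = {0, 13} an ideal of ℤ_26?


Check ideal conditions for I = {0, 13} in ℤ_26:
(1) I is an additive subgroup? Yes
(2) For r ∈ ℤ_26 and a ∈ I: r·a ∈ I? Yes

Yes, I is an ideal of ℤ_26


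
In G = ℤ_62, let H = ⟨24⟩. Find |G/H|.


|⟨24⟩| = n / gcd(24, 62) = 62 / 2 = 31
H is normal (ℤ_62 is abelian).
|G/H| = |G| / |H| = 62 / 31 = 2

|G/H| = 2


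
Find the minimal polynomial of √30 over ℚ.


√30 satisfies x² - 30 = 0, irreducible over ℚ since 30 is squarefree

Minimal polynomial: x² - 30


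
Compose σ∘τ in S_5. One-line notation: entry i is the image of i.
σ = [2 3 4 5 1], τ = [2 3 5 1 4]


σ∘τ: apply τ first, then σ
1 →τ 2 →σ 3
2 →τ 3 →σ 4
3 →τ 5 →σ 1
4 →τ 1 →σ 2
5 →τ 4 →σ 5

σ∘τ = [3 4 1 2 5]


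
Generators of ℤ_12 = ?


g generates ℤ_n iff gcd(g,n) = 1
Checking each g ∈ {1,...,11}:
gcd(1,12) = 1
gcd(2,12) = 2
gcd(3,12) = 3
gcd(4,12) = 4
gcd(5,12) = 1
gcd(6,12) = 6
gcd(7,12) = 1
gcd(8,12) = 4
gcd(9,12) = 3
gcd(10,12) = 2
gcd(11,12) = 1
Generators: {1, 5, 7, 11}
Number of generators = φ(12) = 4

Generators of ℤ_12 = {1, 5, 7, 11}


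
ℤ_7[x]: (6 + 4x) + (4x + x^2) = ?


Add coefficients mod 7:
x^0: 6 + 0 = 6 (mod 7)
x^1: 4 + 4 = 1 (mod 7)
x^2: 0 + 1 = 1 (mod 7)
Result: 6 + x + x^2

f + g = 6 + x + x^2


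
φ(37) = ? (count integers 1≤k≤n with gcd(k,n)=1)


Factor n: 37 = 37
φ(n) = n · ∏(1 - 1/p) over distinct primes p | n
φ(37) = 37 · (1 - 1/37) = 36

φ(37) = 36


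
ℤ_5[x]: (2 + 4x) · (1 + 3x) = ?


Expand and collect like terms; reduce coefficients mod 5:
x^0: 2·1 = 2 ≡ 2 (mod 5)
x^1: 2·3 + 4·1 = 10 ≡ 0 (mod 5)
x^2: 4·3 = 12 ≡ 2 (mod 5)
Result: 2 + 2x^2

f · g = 2 + 2x^2


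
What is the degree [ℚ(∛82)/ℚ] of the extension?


∛82 has minimal polynomial x³ - 82 (irreducible over ℚ since 82 is not a perfect cube)

[ℚ(∛82)/ℚ] = 3


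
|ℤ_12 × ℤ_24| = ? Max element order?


|ℤ_12 × ℤ_24| = 12 × 24 = 288
Max element order = lcm(12,24) = 24
Cyclic? No (gcd=12)

|ℤ_12×ℤ_24| = 288, max element order = 24


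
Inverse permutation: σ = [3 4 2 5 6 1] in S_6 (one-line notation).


To find σ⁻¹, swap domain and range:
σ(1) = 3 → σ⁻¹(3) = 1
σ(2) = 4 → σ⁻¹(4) = 2
σ(3) = 2 → σ⁻¹(2) = 3
σ(4) = 5 → σ⁻¹(5) = 4
σ(5) = 6 → σ⁻¹(6) = 5
σ(6) = 1 → σ⁻¹(1) = 6

σ⁻¹ = [6 3 1 2 4 5]


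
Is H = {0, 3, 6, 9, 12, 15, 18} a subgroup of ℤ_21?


Subgroup test for H = {0, 3, 6, 9, 12, 15, 18} in (ℤ_21, +):
(1) 0 ∈ H? Yes
(2) Closure: for all a,b ∈ H, (a+b) mod 21 ∈ H? Yes
(3) Inverses: for all a ∈ H, -a mod 21 ∈ H? Yes

Yes, H is a subgroup of ℤ_21


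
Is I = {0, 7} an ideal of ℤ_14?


Check ideal conditions for I = {0, 7} in ℤ_14:
(1) I is an additive subgroup? Yes
(2) For r ∈ ℤ_14 and a ∈ I: r·a ∈ I? Yes

Yes, I is an ideal of ℤ_14


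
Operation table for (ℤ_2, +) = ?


Elements: {0, 1}
Operation: addition mod 2
Entry (a, b) = (a + b) mod 2

Cayley table:
  | 0 | 1
0 | 0 | 1
1 | 1 | 0


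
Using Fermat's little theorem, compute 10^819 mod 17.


Fermat's little theorem: if p is prime and gcd(a,p)=1, then a^(p-1) ≡ 1 (mod p)
p = 17 is prime, gcd(10,17) = 1
Reduce exponent: 819 mod 16 = 3
So 10^819 ≡ 10^3 (mod 17)
10^3 mod 17 = 14

10^819 ≡ 14 (mod 17)


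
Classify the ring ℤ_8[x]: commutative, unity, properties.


ℤ_8 has zero divisors (2·4 ≡ 0), and these lift to constant zero divisors in ℤ_8[x]; so not an integral domain
Commutative: Yes
Integral domain: No
Has unity: Yes

ℤ_8[x]: Commutative=Yes, Unity=Yes


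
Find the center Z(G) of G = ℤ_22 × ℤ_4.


Z(G) = {g ∈ G | gx = xg for all x ∈ G}
Direct product of abelian groups is abelian, so Z(G) = G

Z(ℤ_22 × ℤ_4) = ℤ_22 × ℤ_4


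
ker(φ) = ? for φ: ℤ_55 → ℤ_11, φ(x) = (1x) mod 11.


Kernel = preimage of identity
ker(φ) = {x ∈ ℤ_55 : 1x ≡ 0 (mod 11)}. Since 11 | 55, φ is well-defined. The kernel is the cyclic subgroup ⟨11⟩ of ℤ_55 (order 5), i.e. {0, 11, 22, 33, 44}

ker(φ) = {0, 11, 22, 33, 44}


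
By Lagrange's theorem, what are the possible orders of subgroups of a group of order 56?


Lagrange's theorem: |H| divides |G|
|G| = 56
Divisors of 56: 1, 2, 4, 7, 8, 14, 28, 56

Possible subgroup orders: {1, 2, 4, 7, 8, 14, 28, 56}


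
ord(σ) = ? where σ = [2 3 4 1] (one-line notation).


Cycle decomposition: (1 2 3 4)
Cycle lengths: 4
Order = lcm(4) = 4

ord(σ) = 4


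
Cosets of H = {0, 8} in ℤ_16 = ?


H = {0, 8}, |H| = 2
Number of cosets = |G|/|H| = 16/2 = 8
0 + H = {0, 8}
1 + H = {1, 9}
2 + H = {2, 10}
3 + H = {3, 11}
4 + H = {4, 12}
5 + H = {5, 13}
6 + H = {6, 14}
7 + H = {7, 15}

Cosets: 0+H={0,8}; 1+H={1,9}; 2+H={2,10}; 3+H={3,11}; 4+H={4,12}; 5+H={5,13}; 6+H={6,14}; 7+H={7,15}


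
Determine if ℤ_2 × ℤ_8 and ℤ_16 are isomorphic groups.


Comparing ℤ_2 × ℤ_8 and ℤ_16:
gcd(2,8) = 2 ≠ 1. Max element order in ℤ_2×ℤ_8 is lcm(2,8) = 8 < 16, so it has no element of order 16

No, ℤ_2 × ℤ_8 ≇ ℤ_16


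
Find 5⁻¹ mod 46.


Use the extended Euclidean algorithm to write 1 = 5·s + 46·t; then s mod 46 is the inverse.
Euclidean algorithm:
  5 = 0·46 + 5
  46 = 9·5 + 1
  5 = 5·1 + 0
gcd(5,46) = 1
Back-substitution gives: 5·(-9) + 46·(1) = 1
So 5⁻¹ ≡ -9 ≡ 37 (mod 46)
Check: 5 × 37 = 185 ≡ 1 (mod 46) ✓

5⁻¹ ≡ 37 (mod 46)


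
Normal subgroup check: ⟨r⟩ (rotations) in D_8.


H = ⟨r⟩ (rotations) in D_8
The rotation subgroup ⟨r⟩ has index 2 in D_8, so it is normal

Yes, normal subgroup


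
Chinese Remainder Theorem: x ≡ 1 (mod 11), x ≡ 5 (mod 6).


m₁ = 11, m₂ = 6, gcd = 1, so CRT applies. M = m₁·m₂ = 66
Let M₁ = M/m₁ = 6, M₂ = M/m₂ = 11
Find y₁ ≡ M₁⁻¹ (mod m₁): 6⁻¹ ≡ 2 (mod 11)
Find y₂ ≡ M₂⁻¹ (mod m₂): 11⁻¹ ≡ 5 (mod 6)
x = a₁·M₁·y₁ + a₂·M₂·y₂ = 1·6·2 + 5·11·5 = 287
Reduce mod 66: x ≡ 23
Check: 23 mod 11 = 1 ✓, 23 mod 6 = 5 ✓

x ≡ 23 (mod 66)


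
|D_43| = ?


|D_n| = 2n (n rotations and n reflections)
|D_43| = 2×43 = 86

|D_43| = 86


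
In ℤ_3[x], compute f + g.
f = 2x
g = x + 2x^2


Add coefficients mod 3:
x^0: 0 + 0 = 0 (mod 3)
x^1: 2 + 1 = 0 (mod 3)
x^2: 0 + 2 = 2 (mod 3)
Result: 2x^2

f + g = 2x^2


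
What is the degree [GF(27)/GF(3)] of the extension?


GF(27) = GF(3^3), so the extension degree is 3

[GF(27)/GF(3)] = 3


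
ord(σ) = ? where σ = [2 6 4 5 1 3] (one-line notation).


Cycle decomposition: (1 2 6 3 4 5)
Cycle lengths: 6
Order = lcm(6) = 6

ord(σ) = 6


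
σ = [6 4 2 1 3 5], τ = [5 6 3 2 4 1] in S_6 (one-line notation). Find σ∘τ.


σ∘τ: apply τ first, then σ
1 →τ 5 →σ 3
2 →τ 6 →σ 5
3 →τ 3 →σ 2
4 →τ 2 →σ 4
5 →τ 4 →σ 1
6 →τ 1 →σ 6

σ∘τ = [3 5 2 4 1 6]


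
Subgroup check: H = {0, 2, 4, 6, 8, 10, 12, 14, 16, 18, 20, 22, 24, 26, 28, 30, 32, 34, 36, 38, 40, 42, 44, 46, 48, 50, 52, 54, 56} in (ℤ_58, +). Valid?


Subgroup test for H = {0, 2, 4, 6, 8, 10, 12, 14, 16, 18, 20, 22, 24, 26, 28, 30, 32, 34, 36, 38, 40, 42, 44, 46, 48, 50, 52, 54, 56} in (ℤ_58, +):
(1) 0 ∈ H? Yes
(2) Closure: for all a,b ∈ H, (a+b) mod 58 ∈ H? Yes
(3) Inverses: for all a ∈ H, -a mod 58 ∈ H? Yes

Yes, H is a subgroup of ℤ_58


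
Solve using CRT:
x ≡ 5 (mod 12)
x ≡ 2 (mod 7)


m₁ = 12, m₂ = 7, gcd = 1, so CRT applies. M = m₁·m₂ = 84
Let M₁ = M/m₁ = 7, M₂ = M/m₂ = 12
Find y₁ ≡ M₁⁻¹ (mod m₁): 7⁻¹ ≡ 7 (mod 12)
Find y₂ ≡ M₂⁻¹ (mod m₂): 12⁻¹ ≡ 3 (mod 7)
x = a₁·M₁·y₁ + a₂·M₂·y₂ = 5·7·7 + 2·12·3 = 317
Reduce mod 84: x ≡ 65
Check: 65 mod 12 = 5 ✓, 65 mod 7 = 2 ✓

x ≡ 65 (mod 84)


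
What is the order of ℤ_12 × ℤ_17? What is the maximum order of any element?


|ℤ_12 × ℤ_17| = 12 × 17 = 204
Max element order = lcm(12,17) = 204
Cyclic? Yes (gcd=1)

|ℤ_12×ℤ_17| = 204, max element order = 204


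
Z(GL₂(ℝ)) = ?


Z(G) = {g ∈ G | gx = xg for all x ∈ G}
Only scalar multiples of the identity commute with all invertible matrices

Z(GL₂(ℝ)) = {aI : a ∈ ℝ, a ≠ 0}


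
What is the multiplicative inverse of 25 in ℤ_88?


Use the extended Euclidean algorithm to write 1 = 25·s + 88·t; then s mod 88 is the inverse.
Euclidean algorithm:
  25 = 0·88 + 25
  88 = 3·25 + 13
  25 = 1·13 + 12
  13 = 1·12 + 1
  12 = 12·1 + 0
gcd(25,88) = 1
Back-substitution gives: 25·(-7) + 88·(2) = 1
So 25⁻¹ ≡ -7 ≡ 81 (mod 88)
Check: 25 × 81 = 2025 ≡ 1 (mod 88) ✓

25⁻¹ ≡ 81 (mod 88)


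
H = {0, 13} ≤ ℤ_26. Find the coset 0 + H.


0 + H = {0 + h (mod 26) : h ∈ H}
0+0=0, 0+13=13

0 + H = {0, 13}


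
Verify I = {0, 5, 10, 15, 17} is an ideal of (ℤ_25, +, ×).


Check ideal conditions for I = {0, 5, 10, 15, 17} in ℤ_25:
(1) I is an additive subgroup? No
(2) For r ∈ ℤ_25 and a ∈ I: r·a ∈ I? No  [counterexample: r=2, a=10, r·a mod 25 = 20 ∉ I]

No, I is not an ideal of ℤ_25


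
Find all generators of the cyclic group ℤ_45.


g generates ℤ_n iff gcd(g,n) = 1
Prime factors of 45: 3, 5
Generators are g ∈ {1,...,44} not divisible by any of these primes.
Generators: {1, 2, 4, 7, 8, 11, 13, 14, 16, 17, 19, 22, 23, 26, 28, 29, 31, 32, 34, 37, 38, 41, 43, 44}
Number of generators = φ(45) = 24

Generators of ℤ_45 = {1, 2, 4, 7, 8, 11, 13, 14, 16, 17, 19, 22, 23, 26, 28, 29, 31, 32, 34, 37, 38, 41, 43, 44}


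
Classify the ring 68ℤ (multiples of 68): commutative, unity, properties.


68ℤ is a commutative ring under +,× but has no multiplicative identity (1 ∉ 68ℤ); it has no zero divisors, but without unity it is not an integral domain
Commutative: Yes
Integral domain: No
Has unity: No

68ℤ (multiples of 68): Commutative=Yes, Unity=No


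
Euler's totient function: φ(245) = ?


Factor n: 245 = 5 × 7^2
φ(n) = n · ∏(1 - 1/p) over distinct primes p | n
φ(245) = 245 · (1 - 1/5) · (1 - 1/7) = 168

φ(245) = 168


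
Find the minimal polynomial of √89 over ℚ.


√89 satisfies x² - 89 = 0, irreducible over ℚ since 89 is squarefree

Minimal polynomial: x² - 89


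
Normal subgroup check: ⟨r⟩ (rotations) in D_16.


H = ⟨r⟩ (rotations) in D_16
The rotation subgroup ⟨r⟩ has index 2 in D_16, so it is normal

Yes, normal subgroup


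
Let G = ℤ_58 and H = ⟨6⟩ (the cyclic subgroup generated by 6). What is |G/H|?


|⟨6⟩| = n / gcd(6, 58) = 58 / 2 = 29
H is normal (ℤ_58 is abelian).
|G/H| = |G| / |H| = 58 / 29 = 2

|G/H| = 2


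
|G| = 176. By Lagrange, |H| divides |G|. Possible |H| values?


Lagrange's theorem: |H| divides |G|
|G| = 176
Divisors of 176: 1, 2, 4, 8, 11, 16, 22, 44, 88, 176

Possible subgroup orders: {1, 2, 4, 8, 11, 16, 22, 44, 88, 176}


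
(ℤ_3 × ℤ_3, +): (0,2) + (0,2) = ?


Operation: componentwise addition mod (3, 3)
(0,2) + (0,2) = ((a₁+b₁) mod 3, (a₂+b₂) mod 3) with a = (0,2), b = (0,2)

(0,2) + (0,2) = (0,1)


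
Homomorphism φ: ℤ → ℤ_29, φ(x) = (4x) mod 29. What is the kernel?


Kernel = preimage of identity
ker(φ) = {x ∈ ℤ : 4x ≡ 0 (mod 29)}. gcd(4,29) = 1, so 4x ≡ 0 (mod 29) ⟺ x ≡ 0 (mod 29/1 = 29). Hence ker(φ) = 29ℤ

ker(φ) = 29ℤ


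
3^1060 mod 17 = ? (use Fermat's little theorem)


Fermat's little theorem: if p is prime and gcd(a,p)=1, then a^(p-1) ≡ 1 (mod p)
p = 17 is prime, gcd(3,17) = 1
Reduce exponent: 1060 mod 16 = 4
So 3^1060 ≡ 3^4 (mod 17)
3^4 mod 17 = 13

3^1060 ≡ 13 (mod 17)


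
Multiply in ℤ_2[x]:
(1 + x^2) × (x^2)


Expand and collect like terms; reduce coefficients mod 2:
x^0: 1·0 = 0 ≡ 0 (mod 2)
x^1: 1·0 + 0·0 = 0 ≡ 0 (mod 2)
x^2: 1·1 + 0·0 + 1·0 = 1 ≡ 1 (mod 2)
x^3: 0·1 + 1·0 = 0 ≡ 0 (mod 2)
x^4: 1·1 = 1 ≡ 1 (mod 2)
Result: x^2 + x^4

f · g = x^2 + x^4


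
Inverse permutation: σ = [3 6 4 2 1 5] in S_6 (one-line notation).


To find σ⁻¹, swap domain and range:
σ(1) = 3 → σ⁻¹(3) = 1
σ(2) = 6 → σ⁻¹(6) = 2
σ(3) = 4 → σ⁻¹(4) = 3
σ(4) = 2 → σ⁻¹(2) = 4
σ(5) = 1 → σ⁻¹(1) = 5
σ(6) = 5 → σ⁻¹(5) = 6

σ⁻¹ = [5 4 1 3 6 2]


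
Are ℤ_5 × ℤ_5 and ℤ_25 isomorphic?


Comparing ℤ_5 × ℤ_5 and ℤ_25:
gcd(5,5) = 5 ≠ 1. Max element order in ℤ_5×ℤ_5 is lcm(5,5) = 5 < 25, so it has no element of order 25

No, ℤ_5 × ℤ_5 ≇ ℤ_25


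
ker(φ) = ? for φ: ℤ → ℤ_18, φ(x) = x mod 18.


Kernel = preimage of identity
ker(φ) = {x ∈ ℤ : x ≡ 0 (mod 18)} = 18ℤ = {0, ±18, ±36, ...}

ker(φ) = 18ℤ


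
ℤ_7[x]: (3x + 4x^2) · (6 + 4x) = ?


Expand and collect like terms; reduce coefficients mod 7:
x^0: 0·6 = 0 ≡ 0 (mod 7)
x^1: 0·4 + 3·6 = 18 ≡ 4 (mod 7)
x^2: 3·4 + 4·6 = 36 ≡ 1 (mod 7)
x^3: 4·4 = 16 ≡ 2 (mod 7)
Result: 4x + x^2 + 2x^3

f · g = 4x + x^2 + 2x^3


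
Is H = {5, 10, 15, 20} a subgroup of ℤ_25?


Subgroup test for H = {5, 10, 15, 20} in (ℤ_25, +):
(1) 0 ∈ H? No
(2) Closure: for all a,b ∈ H, (a+b) mod 25 ∈ H? No  [counterexample: 5 + 20 = 0 ∉ H]
(3) Inverses: for all a ∈ H, -a mod 25 ∈ H? Yes

No, H is not a subgroup of ℤ_25


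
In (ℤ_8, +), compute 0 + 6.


Operation: addition mod 8
0 + 6 = (a + b) mod 8 with a = 0, b = 6

0 + 6 = 6


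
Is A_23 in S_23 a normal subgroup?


H = A_23 in S_23
A_23 has index 2 in S_23, and every subgroup of index 2 is normal

Yes, normal subgroup


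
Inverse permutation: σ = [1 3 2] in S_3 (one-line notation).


To find σ⁻¹, swap domain and range:
σ(1) = 1 → σ⁻¹(1) = 1
σ(2) = 3 → σ⁻¹(3) = 2
σ(3) = 2 → σ⁻¹(2) = 3

σ⁻¹ = [1 3 2]


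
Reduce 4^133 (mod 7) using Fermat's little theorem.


Fermat's little theorem: if p is prime and gcd(a,p)=1, then a^(p-1) ≡ 1 (mod p)
p = 7 is prime, gcd(4,7) = 1
Reduce exponent: 133 mod 6 = 1
So 4^133 ≡ 4^1 (mod 7)
4^1 mod 7 = 4

4^133 ≡ 4 (mod 7)


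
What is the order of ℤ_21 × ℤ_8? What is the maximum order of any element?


|ℤ_21 × ℤ_8| = 21 × 8 = 168
Max element order = lcm(21,8) = 168
Cyclic? Yes (gcd=1)

|ℤ_21×ℤ_8| = 168, max element order = 168


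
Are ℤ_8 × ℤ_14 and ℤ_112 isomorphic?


Comparing ℤ_8 × ℤ_14 and ℤ_112:
gcd(8,14) = 2 ≠ 1. Max element order in ℤ_8×ℤ_14 is lcm(8,14) = 56 < 112, so it has no element of order 112

No, ℤ_8 × ℤ_14 ≇ ℤ_112


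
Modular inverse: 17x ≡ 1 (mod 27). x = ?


Use the extended Euclidean algorithm to write 1 = 17·s + 27·t; then s mod 27 is the inverse.
Euclidean algorithm:
  17 = 0·27 + 17
  27 = 1·17 + 10
  17 = 1·10 + 7
  10 = 1·7 + 3
  7 = 2·3 + 1
  3 = 3·1 + 0
gcd(17,27) = 1
Back-substitution gives: 17·(8) + 27·(-5) = 1
So 17⁻¹ ≡ 8 ≡ 8 (mod 27)
Check: 17 × 8 = 136 ≡ 1 (mod 27) ✓

17⁻¹ ≡ 8 (mod 27)


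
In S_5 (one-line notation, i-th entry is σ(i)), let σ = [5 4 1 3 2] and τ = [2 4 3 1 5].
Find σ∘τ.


σ∘τ: apply τ first, then σ
1 →τ 2 →σ 4
2 →τ 4 →σ 3
3 →τ 3 →σ 1
4 →τ 1 →σ 5
5 →τ 5 →σ 2

σ∘τ = [4 3 1 5 2]


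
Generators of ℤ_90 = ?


g generates ℤ_n iff gcd(g,n) = 1
Prime factors of 90: 2, 3, 5
Generators are g ∈ {1,...,89} not divisible by any of these primes.
Generators: {1, 7, 11, 13, 17, 19, 23, 29, 31, 37, 41, 43, 47, 49, 53, 59, 61, 67, 71, 73, 77, 79, 83, 89}
Number of generators = φ(90) = 24

Generators of ℤ_90 = {1, 7, 11, 13, 17, 19, 23, 29, 31, 37, 41, 43, 47, 49, 53, 59, 61, 67, 71, 73, 77, 79, 83, 89}


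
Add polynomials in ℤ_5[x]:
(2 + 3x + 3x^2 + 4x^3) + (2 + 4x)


Add coefficients mod 5:
x^0: 2 + 2 = 4 (mod 5)
x^1: 3 + 4 = 2 (mod 5)
x^2: 3 + 0 = 3 (mod 5)
x^3: 4 + 0 = 4 (mod 5)
Result: 4 + 2x + 3x^2 + 4x^3

f + g = 4 + 2x + 3x^2 + 4x^3


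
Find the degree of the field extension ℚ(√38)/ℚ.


√38 has minimal polynomial x² - 38 (irreducible over ℚ since 38 is squarefree)

[ℚ(√38)/ℚ] = 2


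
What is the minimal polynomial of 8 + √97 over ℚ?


Let α = 8 + √97. Then α - 8 = √97, so (α - 8)² = 97, giving α² - 16α - 33 = 0. Degree 2 and α ∉ ℚ, so this is the minimal polynomial.

Minimal polynomial: x² - 16x - 33


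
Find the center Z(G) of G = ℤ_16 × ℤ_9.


Z(G) = {g ∈ G | gx = xg for all x ∈ G}
Direct product of abelian groups is abelian, so Z(G) = G

Z(ℤ_16 × ℤ_9) = ℤ_16 × ℤ_9


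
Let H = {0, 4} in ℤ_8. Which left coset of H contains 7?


7 + H = {7 + h (mod 8) : h ∈ H}
7+0=7, 7+4=3
7 + H = {3, 7} = 3 + H

7 + H = {3, 7}


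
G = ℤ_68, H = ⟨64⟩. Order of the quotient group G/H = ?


|⟨64⟩| = n / gcd(64, 68) = 68 / 4 = 17
H is normal (ℤ_68 is abelian).
|G/H| = |G| / |H| = 68 / 17 = 4

|G/H| = 4


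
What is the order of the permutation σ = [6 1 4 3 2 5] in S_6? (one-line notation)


Cycle decomposition: (1 6 5 2) (3 4)
Cycle lengths: 4, 2
Order = lcm(4, 2) = 4

ord(σ) = 4


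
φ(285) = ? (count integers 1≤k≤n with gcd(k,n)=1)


Factor n: 285 = 3 × 5 × 19
φ(n) = n · ∏(1 - 1/p) over distinct primes p | n
φ(285) = 285 · (1 - 1/3) · (1 - 1/5) · (1 - 1/19) = 144

φ(285) = 144


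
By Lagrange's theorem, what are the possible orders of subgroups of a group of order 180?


Lagrange's theorem: |H| divides |G|
|G| = 180
Divisors of 180: 1, 2, 3, 4, 5, 6, 9, 10, 12, 15, 18, 20, 30, 36, 45, 60, 90, 180

Possible subgroup orders: {1, 2, 3, 4, 5, 6, 9, 10, 12, 15, 18, 20, 30, 36, 45, 60, 90, 180}


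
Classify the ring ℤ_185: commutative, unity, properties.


ℤ_185 is a commutative ring with unity 1; 185 = 5×37 is composite, so 5·37 ≡ 0 gives zero divisors (not an integral domain)
Commutative: Yes
Integral domain: No
Has unity: Yes

ℤ_185: Commutative=Yes, Unity=Yes


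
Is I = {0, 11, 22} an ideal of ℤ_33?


Check ideal conditions for I = {0, 11, 22} in ℤ_33:
(1) I is an additive subgroup? Yes
(2) For r ∈ ℤ_33 and a ∈ I: r·a ∈ I? Yes

Yes, I is an ideal of ℤ_33


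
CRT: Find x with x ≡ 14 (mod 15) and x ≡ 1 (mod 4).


m₁ = 15, m₂ = 4, gcd = 1, so CRT applies. M = m₁·m₂ = 60
Let M₁ = M/m₁ = 4, M₂ = M/m₂ = 15
Find y₁ ≡ M₁⁻¹ (mod m₁): 4⁻¹ ≡ 4 (mod 15)
Find y₂ ≡ M₂⁻¹ (mod m₂): 15⁻¹ ≡ 3 (mod 4)
x = a₁·M₁·y₁ + a₂·M₂·y₂ = 14·4·4 + 1·15·3 = 269
Reduce mod 60: x ≡ 29
Check: 29 mod 15 = 14 ✓, 29 mod 4 = 1 ✓

x ≡ 29 (mod 60)


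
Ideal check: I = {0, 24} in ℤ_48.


Check ideal conditions for I = {0, 24} in ℤ_48:
(1) I is an additive subgroup? Yes
(2) For r ∈ ℤ_48 and a ∈ I: r·a ∈ I? Yes

Yes, I is an ideal of ℤ_48


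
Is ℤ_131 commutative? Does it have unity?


ℤ_131 is a commutative ring with unity 1; 131 is prime, so ℤ_131 is a field (hence an integral domain)
Commutative: Yes
Integral domain: Yes
Has unity: Yes

ℤ_131: Commutative=Yes, Unity=Yes


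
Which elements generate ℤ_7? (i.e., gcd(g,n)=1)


g generates ℤ_n iff gcd(g,n) = 1
Checking each g ∈ {1,...,6}:
gcd(1,7) = 1
gcd(2,7) = 1
gcd(3,7) = 1
gcd(4,7) = 1
gcd(5,7) = 1
gcd(6,7) = 1
Generators: {1, 2, 3, 4, 5, 6}
Number of generators = φ(7) = 6

Generators of ℤ_7 = {1, 2, 3, 4, 5, 6}
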